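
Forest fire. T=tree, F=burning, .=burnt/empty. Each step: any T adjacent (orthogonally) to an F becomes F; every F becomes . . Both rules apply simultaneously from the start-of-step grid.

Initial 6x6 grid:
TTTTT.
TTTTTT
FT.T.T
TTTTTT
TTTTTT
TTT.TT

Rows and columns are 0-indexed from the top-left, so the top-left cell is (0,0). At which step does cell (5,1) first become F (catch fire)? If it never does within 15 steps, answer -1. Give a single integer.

Step 1: cell (5,1)='T' (+3 fires, +1 burnt)
Step 2: cell (5,1)='T' (+4 fires, +3 burnt)
Step 3: cell (5,1)='T' (+5 fires, +4 burnt)
Step 4: cell (5,1)='F' (+5 fires, +5 burnt)
  -> target ignites at step 4
Step 5: cell (5,1)='.' (+6 fires, +5 burnt)
Step 6: cell (5,1)='.' (+4 fires, +6 burnt)
Step 7: cell (5,1)='.' (+3 fires, +4 burnt)
Step 8: cell (5,1)='.' (+1 fires, +3 burnt)
Step 9: cell (5,1)='.' (+0 fires, +1 burnt)
  fire out at step 9

4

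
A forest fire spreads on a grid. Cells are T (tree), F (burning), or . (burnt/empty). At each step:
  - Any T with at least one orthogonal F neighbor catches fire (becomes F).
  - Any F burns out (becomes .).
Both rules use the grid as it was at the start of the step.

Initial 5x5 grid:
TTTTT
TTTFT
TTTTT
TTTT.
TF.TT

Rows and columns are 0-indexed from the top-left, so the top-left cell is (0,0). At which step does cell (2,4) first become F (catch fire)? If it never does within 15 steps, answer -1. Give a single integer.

Step 1: cell (2,4)='T' (+6 fires, +2 burnt)
Step 2: cell (2,4)='F' (+9 fires, +6 burnt)
  -> target ignites at step 2
Step 3: cell (2,4)='.' (+4 fires, +9 burnt)
Step 4: cell (2,4)='.' (+2 fires, +4 burnt)
Step 5: cell (2,4)='.' (+0 fires, +2 burnt)
  fire out at step 5

2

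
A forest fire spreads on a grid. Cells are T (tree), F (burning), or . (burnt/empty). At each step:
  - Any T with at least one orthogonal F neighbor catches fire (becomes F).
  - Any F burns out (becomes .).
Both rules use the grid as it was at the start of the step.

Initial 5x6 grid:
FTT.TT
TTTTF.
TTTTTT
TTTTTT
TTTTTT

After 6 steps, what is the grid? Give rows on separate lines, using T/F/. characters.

Step 1: 5 trees catch fire, 2 burn out
  .FT.FT
  FTTF..
  TTTTFT
  TTTTTT
  TTTTTT
Step 2: 8 trees catch fire, 5 burn out
  ..F..F
  .FF...
  FTTF.F
  TTTTFT
  TTTTTT
Step 3: 6 trees catch fire, 8 burn out
  ......
  ......
  .FF...
  FTTF.F
  TTTTFT
Step 4: 5 trees catch fire, 6 burn out
  ......
  ......
  ......
  .FF...
  FTTF.F
Step 5: 2 trees catch fire, 5 burn out
  ......
  ......
  ......
  ......
  .FF...
Step 6: 0 trees catch fire, 2 burn out
  ......
  ......
  ......
  ......
  ......

......
......
......
......
......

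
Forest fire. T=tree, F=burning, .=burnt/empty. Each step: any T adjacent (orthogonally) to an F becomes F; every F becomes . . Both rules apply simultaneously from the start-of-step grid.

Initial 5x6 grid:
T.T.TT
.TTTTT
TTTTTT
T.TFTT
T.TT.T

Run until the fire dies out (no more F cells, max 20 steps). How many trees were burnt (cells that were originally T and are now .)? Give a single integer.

Answer: 22

Derivation:
Step 1: +4 fires, +1 burnt (F count now 4)
Step 2: +5 fires, +4 burnt (F count now 5)
Step 3: +5 fires, +5 burnt (F count now 5)
Step 4: +5 fires, +5 burnt (F count now 5)
Step 5: +2 fires, +5 burnt (F count now 2)
Step 6: +1 fires, +2 burnt (F count now 1)
Step 7: +0 fires, +1 burnt (F count now 0)
Fire out after step 7
Initially T: 23, now '.': 29
Total burnt (originally-T cells now '.'): 22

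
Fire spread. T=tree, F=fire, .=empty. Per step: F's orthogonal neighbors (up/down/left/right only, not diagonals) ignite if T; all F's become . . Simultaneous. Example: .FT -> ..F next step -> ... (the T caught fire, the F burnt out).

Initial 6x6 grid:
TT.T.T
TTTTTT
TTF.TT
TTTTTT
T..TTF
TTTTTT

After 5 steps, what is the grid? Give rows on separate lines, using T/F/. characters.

Step 1: 6 trees catch fire, 2 burn out
  TT.T.T
  TTFTTT
  TF..TT
  TTFTTF
  T..TF.
  TTTTTF
Step 2: 9 trees catch fire, 6 burn out
  TT.T.T
  TF.FTT
  F...TF
  TF.FF.
  T..F..
  TTTTF.
Step 3: 8 trees catch fire, 9 burn out
  TF.F.T
  F...FF
  ....F.
  F.....
  T.....
  TTTF..
Step 4: 4 trees catch fire, 8 burn out
  F....F
  ......
  ......
  ......
  F.....
  TTF...
Step 5: 2 trees catch fire, 4 burn out
  ......
  ......
  ......
  ......
  ......
  FF....

......
......
......
......
......
FF....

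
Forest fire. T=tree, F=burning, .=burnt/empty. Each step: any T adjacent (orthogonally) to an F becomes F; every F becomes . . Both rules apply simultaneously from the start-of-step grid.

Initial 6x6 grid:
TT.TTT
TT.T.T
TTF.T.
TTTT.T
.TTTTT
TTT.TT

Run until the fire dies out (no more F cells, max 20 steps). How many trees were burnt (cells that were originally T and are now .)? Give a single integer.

Answer: 21

Derivation:
Step 1: +2 fires, +1 burnt (F count now 2)
Step 2: +5 fires, +2 burnt (F count now 5)
Step 3: +6 fires, +5 burnt (F count now 6)
Step 4: +3 fires, +6 burnt (F count now 3)
Step 5: +3 fires, +3 burnt (F count now 3)
Step 6: +2 fires, +3 burnt (F count now 2)
Step 7: +0 fires, +2 burnt (F count now 0)
Fire out after step 7
Initially T: 27, now '.': 30
Total burnt (originally-T cells now '.'): 21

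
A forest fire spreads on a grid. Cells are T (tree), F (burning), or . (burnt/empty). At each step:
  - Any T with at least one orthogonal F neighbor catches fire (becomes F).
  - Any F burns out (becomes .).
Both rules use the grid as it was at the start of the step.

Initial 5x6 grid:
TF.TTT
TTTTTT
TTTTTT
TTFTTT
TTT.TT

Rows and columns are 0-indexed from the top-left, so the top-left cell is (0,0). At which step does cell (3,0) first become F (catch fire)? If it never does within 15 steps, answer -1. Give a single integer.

Step 1: cell (3,0)='T' (+6 fires, +2 burnt)
Step 2: cell (3,0)='F' (+7 fires, +6 burnt)
  -> target ignites at step 2
Step 3: cell (3,0)='.' (+6 fires, +7 burnt)
Step 4: cell (3,0)='.' (+4 fires, +6 burnt)
Step 5: cell (3,0)='.' (+2 fires, +4 burnt)
Step 6: cell (3,0)='.' (+1 fires, +2 burnt)
Step 7: cell (3,0)='.' (+0 fires, +1 burnt)
  fire out at step 7

2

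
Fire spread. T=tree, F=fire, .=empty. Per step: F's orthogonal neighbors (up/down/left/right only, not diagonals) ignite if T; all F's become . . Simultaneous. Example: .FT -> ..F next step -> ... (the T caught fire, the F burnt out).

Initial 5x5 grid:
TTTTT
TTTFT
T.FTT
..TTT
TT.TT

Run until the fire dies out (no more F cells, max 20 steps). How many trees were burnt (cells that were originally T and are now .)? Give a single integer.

Answer: 17

Derivation:
Step 1: +5 fires, +2 burnt (F count now 5)
Step 2: +5 fires, +5 burnt (F count now 5)
Step 3: +4 fires, +5 burnt (F count now 4)
Step 4: +3 fires, +4 burnt (F count now 3)
Step 5: +0 fires, +3 burnt (F count now 0)
Fire out after step 5
Initially T: 19, now '.': 23
Total burnt (originally-T cells now '.'): 17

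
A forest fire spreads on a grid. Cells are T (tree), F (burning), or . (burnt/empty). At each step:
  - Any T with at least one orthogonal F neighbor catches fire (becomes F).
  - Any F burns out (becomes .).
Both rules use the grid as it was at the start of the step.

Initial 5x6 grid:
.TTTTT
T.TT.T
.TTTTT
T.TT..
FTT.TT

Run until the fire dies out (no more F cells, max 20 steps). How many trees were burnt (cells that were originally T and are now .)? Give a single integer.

Step 1: +2 fires, +1 burnt (F count now 2)
Step 2: +1 fires, +2 burnt (F count now 1)
Step 3: +1 fires, +1 burnt (F count now 1)
Step 4: +2 fires, +1 burnt (F count now 2)
Step 5: +3 fires, +2 burnt (F count now 3)
Step 6: +3 fires, +3 burnt (F count now 3)
Step 7: +3 fires, +3 burnt (F count now 3)
Step 8: +2 fires, +3 burnt (F count now 2)
Step 9: +1 fires, +2 burnt (F count now 1)
Step 10: +0 fires, +1 burnt (F count now 0)
Fire out after step 10
Initially T: 21, now '.': 27
Total burnt (originally-T cells now '.'): 18

Answer: 18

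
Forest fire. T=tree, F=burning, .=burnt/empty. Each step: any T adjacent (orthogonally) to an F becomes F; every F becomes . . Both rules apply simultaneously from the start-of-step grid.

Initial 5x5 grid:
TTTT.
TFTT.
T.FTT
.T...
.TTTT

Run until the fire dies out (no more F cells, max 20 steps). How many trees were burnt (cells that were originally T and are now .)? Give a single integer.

Answer: 10

Derivation:
Step 1: +4 fires, +2 burnt (F count now 4)
Step 2: +5 fires, +4 burnt (F count now 5)
Step 3: +1 fires, +5 burnt (F count now 1)
Step 4: +0 fires, +1 burnt (F count now 0)
Fire out after step 4
Initially T: 15, now '.': 20
Total burnt (originally-T cells now '.'): 10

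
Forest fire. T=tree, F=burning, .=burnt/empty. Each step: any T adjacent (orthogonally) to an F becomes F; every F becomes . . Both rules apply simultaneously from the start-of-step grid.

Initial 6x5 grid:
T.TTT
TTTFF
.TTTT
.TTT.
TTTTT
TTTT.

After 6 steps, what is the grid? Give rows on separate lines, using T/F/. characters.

Step 1: 5 trees catch fire, 2 burn out
  T.TFF
  TTF..
  .TTFF
  .TTT.
  TTTTT
  TTTT.
Step 2: 4 trees catch fire, 5 burn out
  T.F..
  TF...
  .TF..
  .TTF.
  TTTTT
  TTTT.
Step 3: 4 trees catch fire, 4 burn out
  T....
  F....
  .F...
  .TF..
  TTTFT
  TTTT.
Step 4: 5 trees catch fire, 4 burn out
  F....
  .....
  .....
  .F...
  TTF.F
  TTTF.
Step 5: 2 trees catch fire, 5 burn out
  .....
  .....
  .....
  .....
  TF...
  TTF..
Step 6: 2 trees catch fire, 2 burn out
  .....
  .....
  .....
  .....
  F....
  TF...

.....
.....
.....
.....
F....
TF...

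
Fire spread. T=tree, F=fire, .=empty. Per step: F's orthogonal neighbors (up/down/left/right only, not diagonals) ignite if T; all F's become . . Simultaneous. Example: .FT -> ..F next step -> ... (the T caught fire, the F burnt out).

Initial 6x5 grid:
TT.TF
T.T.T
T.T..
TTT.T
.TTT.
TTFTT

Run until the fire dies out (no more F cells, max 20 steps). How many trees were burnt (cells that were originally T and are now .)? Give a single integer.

Step 1: +5 fires, +2 burnt (F count now 5)
Step 2: +5 fires, +5 burnt (F count now 5)
Step 3: +2 fires, +5 burnt (F count now 2)
Step 4: +2 fires, +2 burnt (F count now 2)
Step 5: +1 fires, +2 burnt (F count now 1)
Step 6: +1 fires, +1 burnt (F count now 1)
Step 7: +1 fires, +1 burnt (F count now 1)
Step 8: +1 fires, +1 burnt (F count now 1)
Step 9: +0 fires, +1 burnt (F count now 0)
Fire out after step 9
Initially T: 19, now '.': 29
Total burnt (originally-T cells now '.'): 18

Answer: 18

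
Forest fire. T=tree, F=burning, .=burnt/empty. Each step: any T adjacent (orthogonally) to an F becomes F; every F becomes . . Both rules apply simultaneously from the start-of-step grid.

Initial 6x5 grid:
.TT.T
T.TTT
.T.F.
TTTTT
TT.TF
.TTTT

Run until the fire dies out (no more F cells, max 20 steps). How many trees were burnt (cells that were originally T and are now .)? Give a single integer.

Answer: 19

Derivation:
Step 1: +5 fires, +2 burnt (F count now 5)
Step 2: +4 fires, +5 burnt (F count now 4)
Step 3: +4 fires, +4 burnt (F count now 4)
Step 4: +5 fires, +4 burnt (F count now 5)
Step 5: +1 fires, +5 burnt (F count now 1)
Step 6: +0 fires, +1 burnt (F count now 0)
Fire out after step 6
Initially T: 20, now '.': 29
Total burnt (originally-T cells now '.'): 19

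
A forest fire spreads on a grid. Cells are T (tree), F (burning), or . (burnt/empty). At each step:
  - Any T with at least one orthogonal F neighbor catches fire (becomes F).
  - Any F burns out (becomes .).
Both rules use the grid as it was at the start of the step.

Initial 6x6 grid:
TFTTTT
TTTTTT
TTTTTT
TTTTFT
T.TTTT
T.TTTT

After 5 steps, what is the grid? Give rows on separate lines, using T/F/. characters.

Step 1: 7 trees catch fire, 2 burn out
  F.FTTT
  TFTTTT
  TTTTFT
  TTTF.F
  T.TTFT
  T.TTTT
Step 2: 11 trees catch fire, 7 burn out
  ...FTT
  F.FTFT
  TFTF.F
  TTF...
  T.TF.F
  T.TTFT
Step 3: 9 trees catch fire, 11 burn out
  ....FT
  ...F.F
  F.F...
  TF....
  T.F...
  T.TF.F
Step 4: 3 trees catch fire, 9 burn out
  .....F
  ......
  ......
  F.....
  T.....
  T.F...
Step 5: 1 trees catch fire, 3 burn out
  ......
  ......
  ......
  ......
  F.....
  T.....

......
......
......
......
F.....
T.....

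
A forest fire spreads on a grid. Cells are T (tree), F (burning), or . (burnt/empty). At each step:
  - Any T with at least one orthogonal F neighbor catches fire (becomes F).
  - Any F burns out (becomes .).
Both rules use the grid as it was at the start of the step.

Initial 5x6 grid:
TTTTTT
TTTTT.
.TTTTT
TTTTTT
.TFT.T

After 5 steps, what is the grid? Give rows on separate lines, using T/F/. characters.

Step 1: 3 trees catch fire, 1 burn out
  TTTTTT
  TTTTT.
  .TTTTT
  TTFTTT
  .F.F.T
Step 2: 3 trees catch fire, 3 burn out
  TTTTTT
  TTTTT.
  .TFTTT
  TF.FTT
  .....T
Step 3: 5 trees catch fire, 3 burn out
  TTTTTT
  TTFTT.
  .F.FTT
  F...FT
  .....T
Step 4: 5 trees catch fire, 5 burn out
  TTFTTT
  TF.FT.
  ....FT
  .....F
  .....T
Step 5: 6 trees catch fire, 5 burn out
  TF.FTT
  F...F.
  .....F
  ......
  .....F

TF.FTT
F...F.
.....F
......
.....F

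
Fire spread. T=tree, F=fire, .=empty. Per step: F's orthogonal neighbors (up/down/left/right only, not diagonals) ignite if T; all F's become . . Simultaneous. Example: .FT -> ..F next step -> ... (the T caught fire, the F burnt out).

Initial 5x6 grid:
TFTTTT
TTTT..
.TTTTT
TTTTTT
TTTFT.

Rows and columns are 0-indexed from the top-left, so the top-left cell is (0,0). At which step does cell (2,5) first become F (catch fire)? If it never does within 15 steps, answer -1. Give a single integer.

Step 1: cell (2,5)='T' (+6 fires, +2 burnt)
Step 2: cell (2,5)='T' (+8 fires, +6 burnt)
Step 3: cell (2,5)='T' (+7 fires, +8 burnt)
Step 4: cell (2,5)='F' (+3 fires, +7 burnt)
  -> target ignites at step 4
Step 5: cell (2,5)='.' (+0 fires, +3 burnt)
  fire out at step 5

4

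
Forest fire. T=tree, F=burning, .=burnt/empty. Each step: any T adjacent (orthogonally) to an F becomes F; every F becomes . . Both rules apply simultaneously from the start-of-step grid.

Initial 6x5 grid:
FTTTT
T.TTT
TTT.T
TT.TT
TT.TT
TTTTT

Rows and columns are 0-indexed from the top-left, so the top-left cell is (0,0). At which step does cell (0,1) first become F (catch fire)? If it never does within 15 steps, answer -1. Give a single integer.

Step 1: cell (0,1)='F' (+2 fires, +1 burnt)
  -> target ignites at step 1
Step 2: cell (0,1)='.' (+2 fires, +2 burnt)
Step 3: cell (0,1)='.' (+4 fires, +2 burnt)
Step 4: cell (0,1)='.' (+5 fires, +4 burnt)
Step 5: cell (0,1)='.' (+3 fires, +5 burnt)
Step 6: cell (0,1)='.' (+2 fires, +3 burnt)
Step 7: cell (0,1)='.' (+2 fires, +2 burnt)
Step 8: cell (0,1)='.' (+3 fires, +2 burnt)
Step 9: cell (0,1)='.' (+2 fires, +3 burnt)
Step 10: cell (0,1)='.' (+0 fires, +2 burnt)
  fire out at step 10

1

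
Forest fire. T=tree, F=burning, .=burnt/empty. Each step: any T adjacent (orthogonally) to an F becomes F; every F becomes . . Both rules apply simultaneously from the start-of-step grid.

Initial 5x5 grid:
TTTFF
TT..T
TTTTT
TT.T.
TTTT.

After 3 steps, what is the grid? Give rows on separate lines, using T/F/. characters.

Step 1: 2 trees catch fire, 2 burn out
  TTF..
  TT..F
  TTTTT
  TT.T.
  TTTT.
Step 2: 2 trees catch fire, 2 burn out
  TF...
  TT...
  TTTTF
  TT.T.
  TTTT.
Step 3: 3 trees catch fire, 2 burn out
  F....
  TF...
  TTTF.
  TT.T.
  TTTT.

F....
TF...
TTTF.
TT.T.
TTTT.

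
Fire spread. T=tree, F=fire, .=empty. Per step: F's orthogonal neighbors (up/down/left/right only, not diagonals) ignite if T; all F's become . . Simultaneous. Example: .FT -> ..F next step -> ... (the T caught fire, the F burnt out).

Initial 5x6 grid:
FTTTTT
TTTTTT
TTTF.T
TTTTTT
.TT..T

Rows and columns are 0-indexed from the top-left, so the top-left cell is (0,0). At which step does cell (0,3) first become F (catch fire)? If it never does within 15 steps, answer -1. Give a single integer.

Step 1: cell (0,3)='T' (+5 fires, +2 burnt)
Step 2: cell (0,3)='F' (+9 fires, +5 burnt)
  -> target ignites at step 2
Step 3: cell (0,3)='.' (+6 fires, +9 burnt)
Step 4: cell (0,3)='.' (+4 fires, +6 burnt)
Step 5: cell (0,3)='.' (+0 fires, +4 burnt)
  fire out at step 5

2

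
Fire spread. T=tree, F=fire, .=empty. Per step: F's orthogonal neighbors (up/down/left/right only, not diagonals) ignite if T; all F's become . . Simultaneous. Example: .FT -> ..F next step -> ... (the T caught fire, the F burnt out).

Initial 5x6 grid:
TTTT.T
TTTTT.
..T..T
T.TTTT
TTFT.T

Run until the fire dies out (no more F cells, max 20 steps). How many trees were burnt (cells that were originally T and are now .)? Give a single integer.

Answer: 20

Derivation:
Step 1: +3 fires, +1 burnt (F count now 3)
Step 2: +3 fires, +3 burnt (F count now 3)
Step 3: +3 fires, +3 burnt (F count now 3)
Step 4: +4 fires, +3 burnt (F count now 4)
Step 5: +6 fires, +4 burnt (F count now 6)
Step 6: +1 fires, +6 burnt (F count now 1)
Step 7: +0 fires, +1 burnt (F count now 0)
Fire out after step 7
Initially T: 21, now '.': 29
Total burnt (originally-T cells now '.'): 20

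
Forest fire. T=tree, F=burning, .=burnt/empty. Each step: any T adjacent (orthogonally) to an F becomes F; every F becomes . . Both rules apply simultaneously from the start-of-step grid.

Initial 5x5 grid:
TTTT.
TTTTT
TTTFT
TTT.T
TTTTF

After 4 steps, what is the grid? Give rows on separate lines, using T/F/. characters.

Step 1: 5 trees catch fire, 2 burn out
  TTTT.
  TTTFT
  TTF.F
  TTT.F
  TTTF.
Step 2: 6 trees catch fire, 5 burn out
  TTTF.
  TTF.F
  TF...
  TTF..
  TTF..
Step 3: 5 trees catch fire, 6 burn out
  TTF..
  TF...
  F....
  TF...
  TF...
Step 4: 4 trees catch fire, 5 burn out
  TF...
  F....
  .....
  F....
  F....

TF...
F....
.....
F....
F....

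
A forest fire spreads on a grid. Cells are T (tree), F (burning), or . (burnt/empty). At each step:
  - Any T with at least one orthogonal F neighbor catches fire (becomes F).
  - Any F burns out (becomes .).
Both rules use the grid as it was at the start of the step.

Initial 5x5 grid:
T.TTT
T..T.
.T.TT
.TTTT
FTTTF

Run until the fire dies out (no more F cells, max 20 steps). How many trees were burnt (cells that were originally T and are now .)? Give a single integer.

Step 1: +3 fires, +2 burnt (F count now 3)
Step 2: +4 fires, +3 burnt (F count now 4)
Step 3: +3 fires, +4 burnt (F count now 3)
Step 4: +1 fires, +3 burnt (F count now 1)
Step 5: +1 fires, +1 burnt (F count now 1)
Step 6: +2 fires, +1 burnt (F count now 2)
Step 7: +0 fires, +2 burnt (F count now 0)
Fire out after step 7
Initially T: 16, now '.': 23
Total burnt (originally-T cells now '.'): 14

Answer: 14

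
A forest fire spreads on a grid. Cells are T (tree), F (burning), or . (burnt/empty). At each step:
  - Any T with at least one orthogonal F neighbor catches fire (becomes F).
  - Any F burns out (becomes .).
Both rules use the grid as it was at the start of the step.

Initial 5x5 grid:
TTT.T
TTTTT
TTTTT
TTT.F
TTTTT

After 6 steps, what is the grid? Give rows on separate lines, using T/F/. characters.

Step 1: 2 trees catch fire, 1 burn out
  TTT.T
  TTTTT
  TTTTF
  TTT..
  TTTTF
Step 2: 3 trees catch fire, 2 burn out
  TTT.T
  TTTTF
  TTTF.
  TTT..
  TTTF.
Step 3: 4 trees catch fire, 3 burn out
  TTT.F
  TTTF.
  TTF..
  TTT..
  TTF..
Step 4: 4 trees catch fire, 4 burn out
  TTT..
  TTF..
  TF...
  TTF..
  TF...
Step 5: 5 trees catch fire, 4 burn out
  TTF..
  TF...
  F....
  TF...
  F....
Step 6: 3 trees catch fire, 5 burn out
  TF...
  F....
  .....
  F....
  .....

TF...
F....
.....
F....
.....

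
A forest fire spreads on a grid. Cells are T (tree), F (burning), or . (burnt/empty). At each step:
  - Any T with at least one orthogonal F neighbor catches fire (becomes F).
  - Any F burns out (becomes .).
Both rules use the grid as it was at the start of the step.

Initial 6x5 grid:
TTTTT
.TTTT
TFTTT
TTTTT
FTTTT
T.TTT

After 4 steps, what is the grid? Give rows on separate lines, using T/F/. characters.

Step 1: 7 trees catch fire, 2 burn out
  TTTTT
  .FTTT
  F.FTT
  FFTTT
  .FTTT
  F.TTT
Step 2: 5 trees catch fire, 7 burn out
  TFTTT
  ..FTT
  ...FT
  ..FTT
  ..FTT
  ..TTT
Step 3: 7 trees catch fire, 5 burn out
  F.FTT
  ...FT
  ....F
  ...FT
  ...FT
  ..FTT
Step 4: 5 trees catch fire, 7 burn out
  ...FT
  ....F
  .....
  ....F
  ....F
  ...FT

...FT
....F
.....
....F
....F
...FT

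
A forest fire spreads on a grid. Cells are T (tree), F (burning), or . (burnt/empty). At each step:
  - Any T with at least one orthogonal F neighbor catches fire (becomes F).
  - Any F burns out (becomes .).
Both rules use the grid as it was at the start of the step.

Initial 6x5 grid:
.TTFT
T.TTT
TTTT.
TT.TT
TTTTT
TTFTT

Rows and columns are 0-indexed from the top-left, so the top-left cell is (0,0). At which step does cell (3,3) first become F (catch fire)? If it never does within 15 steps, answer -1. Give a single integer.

Step 1: cell (3,3)='T' (+6 fires, +2 burnt)
Step 2: cell (3,3)='T' (+8 fires, +6 burnt)
Step 3: cell (3,3)='F' (+5 fires, +8 burnt)
  -> target ignites at step 3
Step 4: cell (3,3)='.' (+3 fires, +5 burnt)
Step 5: cell (3,3)='.' (+1 fires, +3 burnt)
Step 6: cell (3,3)='.' (+1 fires, +1 burnt)
Step 7: cell (3,3)='.' (+0 fires, +1 burnt)
  fire out at step 7

3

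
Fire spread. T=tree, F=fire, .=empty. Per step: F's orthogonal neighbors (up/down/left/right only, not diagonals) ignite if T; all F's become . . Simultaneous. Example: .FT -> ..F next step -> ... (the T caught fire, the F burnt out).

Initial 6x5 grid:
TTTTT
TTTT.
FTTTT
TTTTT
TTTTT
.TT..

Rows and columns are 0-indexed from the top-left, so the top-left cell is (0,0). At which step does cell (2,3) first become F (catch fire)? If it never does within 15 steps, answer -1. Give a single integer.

Step 1: cell (2,3)='T' (+3 fires, +1 burnt)
Step 2: cell (2,3)='T' (+5 fires, +3 burnt)
Step 3: cell (2,3)='F' (+5 fires, +5 burnt)
  -> target ignites at step 3
Step 4: cell (2,3)='.' (+6 fires, +5 burnt)
Step 5: cell (2,3)='.' (+4 fires, +6 burnt)
Step 6: cell (2,3)='.' (+2 fires, +4 burnt)
Step 7: cell (2,3)='.' (+0 fires, +2 burnt)
  fire out at step 7

3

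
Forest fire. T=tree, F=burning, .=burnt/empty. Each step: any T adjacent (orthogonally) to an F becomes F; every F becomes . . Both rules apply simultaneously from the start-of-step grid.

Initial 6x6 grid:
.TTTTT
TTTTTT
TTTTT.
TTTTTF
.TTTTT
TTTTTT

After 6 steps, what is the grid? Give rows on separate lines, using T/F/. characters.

Step 1: 2 trees catch fire, 1 burn out
  .TTTTT
  TTTTTT
  TTTTT.
  TTTTF.
  .TTTTF
  TTTTTT
Step 2: 4 trees catch fire, 2 burn out
  .TTTTT
  TTTTTT
  TTTTF.
  TTTF..
  .TTTF.
  TTTTTF
Step 3: 5 trees catch fire, 4 burn out
  .TTTTT
  TTTTFT
  TTTF..
  TTF...
  .TTF..
  TTTTF.
Step 4: 7 trees catch fire, 5 burn out
  .TTTFT
  TTTF.F
  TTF...
  TF....
  .TF...
  TTTF..
Step 5: 7 trees catch fire, 7 burn out
  .TTF.F
  TTF...
  TF....
  F.....
  .F....
  TTF...
Step 6: 4 trees catch fire, 7 burn out
  .TF...
  TF....
  F.....
  ......
  ......
  TF....

.TF...
TF....
F.....
......
......
TF....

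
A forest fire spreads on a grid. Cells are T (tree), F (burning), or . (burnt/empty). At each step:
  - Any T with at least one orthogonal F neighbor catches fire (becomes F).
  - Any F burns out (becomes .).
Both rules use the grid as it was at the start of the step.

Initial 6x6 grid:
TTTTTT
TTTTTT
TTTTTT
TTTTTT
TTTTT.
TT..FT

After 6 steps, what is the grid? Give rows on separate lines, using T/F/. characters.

Step 1: 2 trees catch fire, 1 burn out
  TTTTTT
  TTTTTT
  TTTTTT
  TTTTTT
  TTTTF.
  TT...F
Step 2: 2 trees catch fire, 2 burn out
  TTTTTT
  TTTTTT
  TTTTTT
  TTTTFT
  TTTF..
  TT....
Step 3: 4 trees catch fire, 2 burn out
  TTTTTT
  TTTTTT
  TTTTFT
  TTTF.F
  TTF...
  TT....
Step 4: 5 trees catch fire, 4 burn out
  TTTTTT
  TTTTFT
  TTTF.F
  TTF...
  TF....
  TT....
Step 5: 7 trees catch fire, 5 burn out
  TTTTFT
  TTTF.F
  TTF...
  TF....
  F.....
  TF....
Step 6: 6 trees catch fire, 7 burn out
  TTTF.F
  TTF...
  TF....
  F.....
  ......
  F.....

TTTF.F
TTF...
TF....
F.....
......
F.....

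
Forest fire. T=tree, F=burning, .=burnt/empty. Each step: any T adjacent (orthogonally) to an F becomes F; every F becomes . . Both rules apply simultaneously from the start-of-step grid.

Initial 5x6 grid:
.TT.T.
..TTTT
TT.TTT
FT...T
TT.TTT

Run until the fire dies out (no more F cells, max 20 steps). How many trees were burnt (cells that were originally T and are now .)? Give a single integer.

Step 1: +3 fires, +1 burnt (F count now 3)
Step 2: +2 fires, +3 burnt (F count now 2)
Step 3: +0 fires, +2 burnt (F count now 0)
Fire out after step 3
Initially T: 19, now '.': 16
Total burnt (originally-T cells now '.'): 5

Answer: 5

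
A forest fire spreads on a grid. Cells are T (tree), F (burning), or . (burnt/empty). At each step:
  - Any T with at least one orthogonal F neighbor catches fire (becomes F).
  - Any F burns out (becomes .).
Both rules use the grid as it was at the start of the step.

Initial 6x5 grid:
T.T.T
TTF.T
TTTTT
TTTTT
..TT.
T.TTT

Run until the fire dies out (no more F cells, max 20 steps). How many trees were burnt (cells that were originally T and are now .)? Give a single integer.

Answer: 21

Derivation:
Step 1: +3 fires, +1 burnt (F count now 3)
Step 2: +4 fires, +3 burnt (F count now 4)
Step 3: +6 fires, +4 burnt (F count now 6)
Step 4: +5 fires, +6 burnt (F count now 5)
Step 5: +2 fires, +5 burnt (F count now 2)
Step 6: +1 fires, +2 burnt (F count now 1)
Step 7: +0 fires, +1 burnt (F count now 0)
Fire out after step 7
Initially T: 22, now '.': 29
Total burnt (originally-T cells now '.'): 21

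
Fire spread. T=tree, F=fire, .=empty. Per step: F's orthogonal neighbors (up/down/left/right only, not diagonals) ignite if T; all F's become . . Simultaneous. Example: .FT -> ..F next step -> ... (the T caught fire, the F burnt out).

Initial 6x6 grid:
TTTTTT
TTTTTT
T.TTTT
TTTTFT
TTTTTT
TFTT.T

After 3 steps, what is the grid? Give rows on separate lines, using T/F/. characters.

Step 1: 7 trees catch fire, 2 burn out
  TTTTTT
  TTTTTT
  T.TTFT
  TTTF.F
  TFTTFT
  F.FT.T
Step 2: 10 trees catch fire, 7 burn out
  TTTTTT
  TTTTFT
  T.TF.F
  TFF...
  F.FF.F
  ...F.T
Step 3: 6 trees catch fire, 10 burn out
  TTTTFT
  TTTF.F
  T.F...
  F.....
  ......
  .....F

TTTTFT
TTTF.F
T.F...
F.....
......
.....F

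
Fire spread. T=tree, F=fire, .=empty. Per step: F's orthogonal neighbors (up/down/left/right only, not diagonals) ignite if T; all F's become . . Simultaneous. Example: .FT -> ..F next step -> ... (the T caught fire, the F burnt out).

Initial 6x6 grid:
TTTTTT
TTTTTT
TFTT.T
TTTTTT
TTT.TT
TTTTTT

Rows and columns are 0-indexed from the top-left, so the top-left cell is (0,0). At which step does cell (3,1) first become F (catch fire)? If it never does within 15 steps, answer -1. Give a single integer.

Step 1: cell (3,1)='F' (+4 fires, +1 burnt)
  -> target ignites at step 1
Step 2: cell (3,1)='.' (+7 fires, +4 burnt)
Step 3: cell (3,1)='.' (+7 fires, +7 burnt)
Step 4: cell (3,1)='.' (+5 fires, +7 burnt)
Step 5: cell (3,1)='.' (+5 fires, +5 burnt)
Step 6: cell (3,1)='.' (+4 fires, +5 burnt)
Step 7: cell (3,1)='.' (+1 fires, +4 burnt)
Step 8: cell (3,1)='.' (+0 fires, +1 burnt)
  fire out at step 8

1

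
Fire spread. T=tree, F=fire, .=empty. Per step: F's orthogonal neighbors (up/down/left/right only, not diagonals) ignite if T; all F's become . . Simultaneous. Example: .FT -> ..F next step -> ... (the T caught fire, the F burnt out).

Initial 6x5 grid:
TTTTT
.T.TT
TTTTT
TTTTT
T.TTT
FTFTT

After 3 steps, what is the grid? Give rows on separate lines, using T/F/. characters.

Step 1: 4 trees catch fire, 2 burn out
  TTTTT
  .T.TT
  TTTTT
  TTTTT
  F.FTT
  .F.FT
Step 2: 4 trees catch fire, 4 burn out
  TTTTT
  .T.TT
  TTTTT
  FTFTT
  ...FT
  ....F
Step 3: 5 trees catch fire, 4 burn out
  TTTTT
  .T.TT
  FTFTT
  .F.FT
  ....F
  .....

TTTTT
.T.TT
FTFTT
.F.FT
....F
.....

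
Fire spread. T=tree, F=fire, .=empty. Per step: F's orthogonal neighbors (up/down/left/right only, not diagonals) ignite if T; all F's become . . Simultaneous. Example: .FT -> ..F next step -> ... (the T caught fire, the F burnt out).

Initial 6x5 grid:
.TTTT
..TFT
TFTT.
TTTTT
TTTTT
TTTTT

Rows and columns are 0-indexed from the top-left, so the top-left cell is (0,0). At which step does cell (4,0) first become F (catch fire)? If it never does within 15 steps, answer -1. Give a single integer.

Step 1: cell (4,0)='T' (+7 fires, +2 burnt)
Step 2: cell (4,0)='T' (+6 fires, +7 burnt)
Step 3: cell (4,0)='F' (+6 fires, +6 burnt)
  -> target ignites at step 3
Step 4: cell (4,0)='.' (+4 fires, +6 burnt)
Step 5: cell (4,0)='.' (+1 fires, +4 burnt)
Step 6: cell (4,0)='.' (+0 fires, +1 burnt)
  fire out at step 6

3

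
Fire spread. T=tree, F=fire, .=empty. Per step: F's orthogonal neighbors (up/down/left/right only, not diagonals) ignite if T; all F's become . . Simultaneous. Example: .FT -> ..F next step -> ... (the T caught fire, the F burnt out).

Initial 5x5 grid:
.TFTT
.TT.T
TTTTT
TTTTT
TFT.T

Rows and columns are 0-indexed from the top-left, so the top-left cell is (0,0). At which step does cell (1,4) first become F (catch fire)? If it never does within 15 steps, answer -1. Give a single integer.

Step 1: cell (1,4)='T' (+6 fires, +2 burnt)
Step 2: cell (1,4)='T' (+6 fires, +6 burnt)
Step 3: cell (1,4)='F' (+4 fires, +6 burnt)
  -> target ignites at step 3
Step 4: cell (1,4)='.' (+2 fires, +4 burnt)
Step 5: cell (1,4)='.' (+1 fires, +2 burnt)
Step 6: cell (1,4)='.' (+0 fires, +1 burnt)
  fire out at step 6

3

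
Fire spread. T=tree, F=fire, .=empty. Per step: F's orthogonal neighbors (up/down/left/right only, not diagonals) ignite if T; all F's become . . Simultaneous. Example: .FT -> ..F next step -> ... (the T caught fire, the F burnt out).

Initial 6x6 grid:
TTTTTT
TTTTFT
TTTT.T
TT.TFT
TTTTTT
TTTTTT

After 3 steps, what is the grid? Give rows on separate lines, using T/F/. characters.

Step 1: 6 trees catch fire, 2 burn out
  TTTTFT
  TTTF.F
  TTTT.T
  TT.F.F
  TTTTFT
  TTTTTT
Step 2: 8 trees catch fire, 6 burn out
  TTTF.F
  TTF...
  TTTF.F
  TT....
  TTTF.F
  TTTTFT
Step 3: 6 trees catch fire, 8 burn out
  TTF...
  TF....
  TTF...
  TT....
  TTF...
  TTTF.F

TTF...
TF....
TTF...
TT....
TTF...
TTTF.F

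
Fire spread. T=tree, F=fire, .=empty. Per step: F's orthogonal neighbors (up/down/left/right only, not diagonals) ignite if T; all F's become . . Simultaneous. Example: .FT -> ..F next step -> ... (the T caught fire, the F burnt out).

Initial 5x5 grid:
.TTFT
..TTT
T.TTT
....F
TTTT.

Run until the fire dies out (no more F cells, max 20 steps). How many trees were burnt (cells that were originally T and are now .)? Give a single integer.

Step 1: +4 fires, +2 burnt (F count now 4)
Step 2: +4 fires, +4 burnt (F count now 4)
Step 3: +1 fires, +4 burnt (F count now 1)
Step 4: +0 fires, +1 burnt (F count now 0)
Fire out after step 4
Initially T: 14, now '.': 20
Total burnt (originally-T cells now '.'): 9

Answer: 9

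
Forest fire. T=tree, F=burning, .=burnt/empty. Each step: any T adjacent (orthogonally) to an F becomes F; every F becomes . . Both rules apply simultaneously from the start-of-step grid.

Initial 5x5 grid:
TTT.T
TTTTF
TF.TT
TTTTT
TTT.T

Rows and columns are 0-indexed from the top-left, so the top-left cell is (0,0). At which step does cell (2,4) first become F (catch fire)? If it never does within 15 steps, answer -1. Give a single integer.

Step 1: cell (2,4)='F' (+6 fires, +2 burnt)
  -> target ignites at step 1
Step 2: cell (2,4)='.' (+8 fires, +6 burnt)
Step 3: cell (2,4)='.' (+6 fires, +8 burnt)
Step 4: cell (2,4)='.' (+0 fires, +6 burnt)
  fire out at step 4

1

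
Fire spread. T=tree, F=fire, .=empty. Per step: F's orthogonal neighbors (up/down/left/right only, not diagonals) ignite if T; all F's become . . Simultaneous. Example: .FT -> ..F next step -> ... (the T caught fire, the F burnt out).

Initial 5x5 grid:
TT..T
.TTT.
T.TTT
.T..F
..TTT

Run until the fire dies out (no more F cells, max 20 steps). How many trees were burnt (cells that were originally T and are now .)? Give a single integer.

Step 1: +2 fires, +1 burnt (F count now 2)
Step 2: +2 fires, +2 burnt (F count now 2)
Step 3: +3 fires, +2 burnt (F count now 3)
Step 4: +1 fires, +3 burnt (F count now 1)
Step 5: +1 fires, +1 burnt (F count now 1)
Step 6: +1 fires, +1 burnt (F count now 1)
Step 7: +1 fires, +1 burnt (F count now 1)
Step 8: +0 fires, +1 burnt (F count now 0)
Fire out after step 8
Initially T: 14, now '.': 22
Total burnt (originally-T cells now '.'): 11

Answer: 11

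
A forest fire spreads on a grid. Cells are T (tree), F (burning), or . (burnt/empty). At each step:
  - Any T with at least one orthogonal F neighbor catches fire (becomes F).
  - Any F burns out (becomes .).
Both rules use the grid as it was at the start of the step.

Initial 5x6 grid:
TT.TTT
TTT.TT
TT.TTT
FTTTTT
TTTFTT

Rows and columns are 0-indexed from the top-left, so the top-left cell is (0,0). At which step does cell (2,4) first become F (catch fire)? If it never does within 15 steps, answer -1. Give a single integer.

Step 1: cell (2,4)='T' (+6 fires, +2 burnt)
Step 2: cell (2,4)='T' (+7 fires, +6 burnt)
Step 3: cell (2,4)='F' (+4 fires, +7 burnt)
  -> target ignites at step 3
Step 4: cell (2,4)='.' (+4 fires, +4 burnt)
Step 5: cell (2,4)='.' (+2 fires, +4 burnt)
Step 6: cell (2,4)='.' (+2 fires, +2 burnt)
Step 7: cell (2,4)='.' (+0 fires, +2 burnt)
  fire out at step 7

3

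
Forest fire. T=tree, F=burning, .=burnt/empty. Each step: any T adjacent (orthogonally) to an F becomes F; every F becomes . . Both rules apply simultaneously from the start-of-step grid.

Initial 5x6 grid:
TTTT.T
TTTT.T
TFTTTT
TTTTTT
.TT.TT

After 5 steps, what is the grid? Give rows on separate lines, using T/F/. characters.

Step 1: 4 trees catch fire, 1 burn out
  TTTT.T
  TFTT.T
  F.FTTT
  TFTTTT
  .TT.TT
Step 2: 7 trees catch fire, 4 burn out
  TFTT.T
  F.FT.T
  ...FTT
  F.FTTT
  .FT.TT
Step 3: 6 trees catch fire, 7 burn out
  F.FT.T
  ...F.T
  ....FT
  ...FTT
  ..F.TT
Step 4: 3 trees catch fire, 6 burn out
  ...F.T
  .....T
  .....F
  ....FT
  ....TT
Step 5: 3 trees catch fire, 3 burn out
  .....T
  .....F
  ......
  .....F
  ....FT

.....T
.....F
......
.....F
....FT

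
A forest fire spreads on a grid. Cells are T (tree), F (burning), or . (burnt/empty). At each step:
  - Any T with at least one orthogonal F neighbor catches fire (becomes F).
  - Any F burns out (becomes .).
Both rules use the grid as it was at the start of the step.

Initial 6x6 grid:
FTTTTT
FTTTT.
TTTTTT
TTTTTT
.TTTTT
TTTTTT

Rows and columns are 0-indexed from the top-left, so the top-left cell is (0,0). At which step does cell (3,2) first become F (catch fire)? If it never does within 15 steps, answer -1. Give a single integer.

Step 1: cell (3,2)='T' (+3 fires, +2 burnt)
Step 2: cell (3,2)='T' (+4 fires, +3 burnt)
Step 3: cell (3,2)='T' (+4 fires, +4 burnt)
Step 4: cell (3,2)='F' (+5 fires, +4 burnt)
  -> target ignites at step 4
Step 5: cell (3,2)='.' (+5 fires, +5 burnt)
Step 6: cell (3,2)='.' (+5 fires, +5 burnt)
Step 7: cell (3,2)='.' (+3 fires, +5 burnt)
Step 8: cell (3,2)='.' (+2 fires, +3 burnt)
Step 9: cell (3,2)='.' (+1 fires, +2 burnt)
Step 10: cell (3,2)='.' (+0 fires, +1 burnt)
  fire out at step 10

4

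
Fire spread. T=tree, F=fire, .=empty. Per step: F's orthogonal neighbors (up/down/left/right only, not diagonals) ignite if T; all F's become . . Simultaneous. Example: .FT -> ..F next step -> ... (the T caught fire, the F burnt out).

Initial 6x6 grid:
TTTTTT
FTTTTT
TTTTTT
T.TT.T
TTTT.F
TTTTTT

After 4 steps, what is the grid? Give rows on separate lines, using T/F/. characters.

Step 1: 5 trees catch fire, 2 burn out
  FTTTTT
  .FTTTT
  FTTTTT
  T.TT.F
  TTTT..
  TTTTTF
Step 2: 6 trees catch fire, 5 burn out
  .FTTTT
  ..FTTT
  .FTTTF
  F.TT..
  TTTT..
  TTTTF.
Step 3: 7 trees catch fire, 6 burn out
  ..FTTT
  ...FTF
  ..FTF.
  ..TT..
  FTTT..
  TTTF..
Step 4: 9 trees catch fire, 7 burn out
  ...FTF
  ....F.
  ...F..
  ..FT..
  .FTF..
  FTF...

...FTF
....F.
...F..
..FT..
.FTF..
FTF...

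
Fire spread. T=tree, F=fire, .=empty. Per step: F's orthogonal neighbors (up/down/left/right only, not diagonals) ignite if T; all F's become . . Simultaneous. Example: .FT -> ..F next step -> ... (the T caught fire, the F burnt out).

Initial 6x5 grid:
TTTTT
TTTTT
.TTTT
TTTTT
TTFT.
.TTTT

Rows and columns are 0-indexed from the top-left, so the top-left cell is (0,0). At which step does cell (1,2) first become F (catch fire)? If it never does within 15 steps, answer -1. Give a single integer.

Step 1: cell (1,2)='T' (+4 fires, +1 burnt)
Step 2: cell (1,2)='T' (+6 fires, +4 burnt)
Step 3: cell (1,2)='F' (+6 fires, +6 burnt)
  -> target ignites at step 3
Step 4: cell (1,2)='.' (+4 fires, +6 burnt)
Step 5: cell (1,2)='.' (+4 fires, +4 burnt)
Step 6: cell (1,2)='.' (+2 fires, +4 burnt)
Step 7: cell (1,2)='.' (+0 fires, +2 burnt)
  fire out at step 7

3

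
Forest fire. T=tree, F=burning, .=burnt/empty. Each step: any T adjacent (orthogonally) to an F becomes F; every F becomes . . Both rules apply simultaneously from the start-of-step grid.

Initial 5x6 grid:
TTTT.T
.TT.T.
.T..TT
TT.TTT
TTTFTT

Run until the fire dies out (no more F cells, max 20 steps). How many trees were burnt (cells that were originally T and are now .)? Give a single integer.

Answer: 20

Derivation:
Step 1: +3 fires, +1 burnt (F count now 3)
Step 2: +3 fires, +3 burnt (F count now 3)
Step 3: +4 fires, +3 burnt (F count now 4)
Step 4: +4 fires, +4 burnt (F count now 4)
Step 5: +1 fires, +4 burnt (F count now 1)
Step 6: +2 fires, +1 burnt (F count now 2)
Step 7: +2 fires, +2 burnt (F count now 2)
Step 8: +1 fires, +2 burnt (F count now 1)
Step 9: +0 fires, +1 burnt (F count now 0)
Fire out after step 9
Initially T: 21, now '.': 29
Total burnt (originally-T cells now '.'): 20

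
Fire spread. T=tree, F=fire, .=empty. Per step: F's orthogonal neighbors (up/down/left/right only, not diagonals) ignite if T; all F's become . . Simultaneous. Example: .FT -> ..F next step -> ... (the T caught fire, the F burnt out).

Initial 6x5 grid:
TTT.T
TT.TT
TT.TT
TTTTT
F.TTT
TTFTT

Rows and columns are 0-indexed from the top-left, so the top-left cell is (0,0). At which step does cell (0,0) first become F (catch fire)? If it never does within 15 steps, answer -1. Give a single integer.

Step 1: cell (0,0)='T' (+5 fires, +2 burnt)
Step 2: cell (0,0)='T' (+5 fires, +5 burnt)
Step 3: cell (0,0)='T' (+4 fires, +5 burnt)
Step 4: cell (0,0)='F' (+4 fires, +4 burnt)
  -> target ignites at step 4
Step 5: cell (0,0)='.' (+3 fires, +4 burnt)
Step 6: cell (0,0)='.' (+2 fires, +3 burnt)
Step 7: cell (0,0)='.' (+1 fires, +2 burnt)
Step 8: cell (0,0)='.' (+0 fires, +1 burnt)
  fire out at step 8

4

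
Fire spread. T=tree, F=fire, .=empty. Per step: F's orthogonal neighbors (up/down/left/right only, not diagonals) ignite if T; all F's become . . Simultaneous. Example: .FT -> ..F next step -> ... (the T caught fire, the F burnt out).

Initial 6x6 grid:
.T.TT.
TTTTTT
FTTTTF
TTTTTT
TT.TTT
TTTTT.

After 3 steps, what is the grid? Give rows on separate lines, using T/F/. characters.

Step 1: 6 trees catch fire, 2 burn out
  .T.TT.
  FTTTTF
  .FTTF.
  FTTTTF
  TT.TTT
  TTTTT.
Step 2: 8 trees catch fire, 6 burn out
  .T.TT.
  .FTTF.
  ..FF..
  .FTTF.
  FT.TTF
  TTTTT.
Step 3: 9 trees catch fire, 8 burn out
  .F.TF.
  ..FF..
  ......
  ..FF..
  .F.TF.
  FTTTT.

.F.TF.
..FF..
......
..FF..
.F.TF.
FTTTT.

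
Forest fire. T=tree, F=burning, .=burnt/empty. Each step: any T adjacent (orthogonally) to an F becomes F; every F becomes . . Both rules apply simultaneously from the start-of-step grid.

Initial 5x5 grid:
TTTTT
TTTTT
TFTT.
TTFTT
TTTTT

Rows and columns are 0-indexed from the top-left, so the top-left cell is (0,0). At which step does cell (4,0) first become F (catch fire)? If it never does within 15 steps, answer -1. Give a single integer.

Step 1: cell (4,0)='T' (+6 fires, +2 burnt)
Step 2: cell (4,0)='T' (+8 fires, +6 burnt)
Step 3: cell (4,0)='F' (+5 fires, +8 burnt)
  -> target ignites at step 3
Step 4: cell (4,0)='.' (+2 fires, +5 burnt)
Step 5: cell (4,0)='.' (+1 fires, +2 burnt)
Step 6: cell (4,0)='.' (+0 fires, +1 burnt)
  fire out at step 6

3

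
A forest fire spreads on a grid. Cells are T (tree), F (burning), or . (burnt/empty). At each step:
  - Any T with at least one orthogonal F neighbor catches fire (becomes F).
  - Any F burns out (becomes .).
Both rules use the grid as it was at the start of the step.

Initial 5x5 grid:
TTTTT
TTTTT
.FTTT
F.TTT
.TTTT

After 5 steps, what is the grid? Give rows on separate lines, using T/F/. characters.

Step 1: 2 trees catch fire, 2 burn out
  TTTTT
  TFTTT
  ..FTT
  ..TTT
  .TTTT
Step 2: 5 trees catch fire, 2 burn out
  TFTTT
  F.FTT
  ...FT
  ..FTT
  .TTTT
Step 3: 6 trees catch fire, 5 burn out
  F.FTT
  ...FT
  ....F
  ...FT
  .TFTT
Step 4: 5 trees catch fire, 6 burn out
  ...FT
  ....F
  .....
  ....F
  .F.FT
Step 5: 2 trees catch fire, 5 burn out
  ....F
  .....
  .....
  .....
  ....F

....F
.....
.....
.....
....F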